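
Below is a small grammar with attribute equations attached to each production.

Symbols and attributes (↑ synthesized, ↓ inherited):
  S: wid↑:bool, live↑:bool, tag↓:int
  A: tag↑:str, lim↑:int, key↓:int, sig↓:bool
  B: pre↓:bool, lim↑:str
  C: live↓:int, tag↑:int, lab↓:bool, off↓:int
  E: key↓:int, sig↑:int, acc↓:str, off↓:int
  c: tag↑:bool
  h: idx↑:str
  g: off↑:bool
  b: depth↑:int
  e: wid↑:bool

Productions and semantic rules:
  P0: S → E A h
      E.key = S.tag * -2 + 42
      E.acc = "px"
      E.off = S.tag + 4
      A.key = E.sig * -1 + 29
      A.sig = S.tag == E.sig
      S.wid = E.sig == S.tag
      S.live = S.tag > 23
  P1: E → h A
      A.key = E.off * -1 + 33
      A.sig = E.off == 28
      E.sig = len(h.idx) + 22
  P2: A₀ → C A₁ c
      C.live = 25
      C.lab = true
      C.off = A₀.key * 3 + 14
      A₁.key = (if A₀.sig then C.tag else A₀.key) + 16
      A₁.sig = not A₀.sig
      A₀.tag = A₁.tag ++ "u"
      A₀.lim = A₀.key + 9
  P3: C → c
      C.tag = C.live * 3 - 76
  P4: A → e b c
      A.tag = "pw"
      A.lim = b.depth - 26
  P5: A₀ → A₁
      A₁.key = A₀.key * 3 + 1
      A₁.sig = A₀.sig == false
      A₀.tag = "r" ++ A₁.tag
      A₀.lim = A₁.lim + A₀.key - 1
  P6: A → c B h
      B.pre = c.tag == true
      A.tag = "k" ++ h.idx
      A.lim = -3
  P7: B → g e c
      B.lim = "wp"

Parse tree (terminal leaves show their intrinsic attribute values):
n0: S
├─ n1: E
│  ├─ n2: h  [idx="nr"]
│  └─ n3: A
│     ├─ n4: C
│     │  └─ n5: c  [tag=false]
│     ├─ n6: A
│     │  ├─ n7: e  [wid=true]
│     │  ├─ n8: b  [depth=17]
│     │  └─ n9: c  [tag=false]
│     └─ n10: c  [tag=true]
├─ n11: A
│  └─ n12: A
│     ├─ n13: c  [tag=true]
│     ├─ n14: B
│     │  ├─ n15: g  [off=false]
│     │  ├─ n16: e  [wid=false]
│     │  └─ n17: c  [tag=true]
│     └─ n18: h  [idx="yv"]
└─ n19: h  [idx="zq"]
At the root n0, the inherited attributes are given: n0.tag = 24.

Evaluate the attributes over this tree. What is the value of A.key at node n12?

16

1. n0.tag = 24  [given at root]
2. n1.key = -6  [S.tag * -2 + 42]
3. n1.acc = "px"  ["px"]
4. n1.off = 28  [S.tag + 4]
5. n2.idx = "nr"  [terminal]
6. n3.key = 5  [E.off * -1 + 33]
7. n3.sig = true  [E.off == 28]
8. n4.live = 25  [25]
9. n4.lab = true  [true]
10. n4.off = 29  [A₀.key * 3 + 14]
11. n5.tag = false  [terminal]
12. n4.tag = -1  [C.live * 3 - 76]
13. n6.key = 15  [(if A₀.sig then C.tag else A₀.key) + 16]
14. n6.sig = false  [not A₀.sig]
15. n7.wid = true  [terminal]
16. n8.depth = 17  [terminal]
17. n9.tag = false  [terminal]
18. n6.tag = "pw"  ["pw"]
19. n6.lim = -9  [b.depth - 26]
20. n10.tag = true  [terminal]
21. n3.tag = "pwu"  [A₁.tag ++ "u"]
22. n3.lim = 14  [A₀.key + 9]
23. n1.sig = 24  [len(h.idx) + 22]
24. n11.key = 5  [E.sig * -1 + 29]
25. n11.sig = true  [S.tag == E.sig]
26. n12.key = 16  [A₀.key * 3 + 1]
27. n12.sig = false  [A₀.sig == false]
28. n13.tag = true  [terminal]
29. n14.pre = true  [c.tag == true]
30. n15.off = false  [terminal]
31. n16.wid = false  [terminal]
32. n17.tag = true  [terminal]
33. n14.lim = "wp"  ["wp"]
34. n18.idx = "yv"  [terminal]
35. n12.tag = "kyv"  ["k" ++ h.idx]
36. n12.lim = -3  [-3]
37. n11.tag = "rkyv"  ["r" ++ A₁.tag]
38. n11.lim = 1  [A₁.lim + A₀.key - 1]
39. n19.idx = "zq"  [terminal]
40. n0.wid = true  [E.sig == S.tag]
41. n0.live = true  [S.tag > 23]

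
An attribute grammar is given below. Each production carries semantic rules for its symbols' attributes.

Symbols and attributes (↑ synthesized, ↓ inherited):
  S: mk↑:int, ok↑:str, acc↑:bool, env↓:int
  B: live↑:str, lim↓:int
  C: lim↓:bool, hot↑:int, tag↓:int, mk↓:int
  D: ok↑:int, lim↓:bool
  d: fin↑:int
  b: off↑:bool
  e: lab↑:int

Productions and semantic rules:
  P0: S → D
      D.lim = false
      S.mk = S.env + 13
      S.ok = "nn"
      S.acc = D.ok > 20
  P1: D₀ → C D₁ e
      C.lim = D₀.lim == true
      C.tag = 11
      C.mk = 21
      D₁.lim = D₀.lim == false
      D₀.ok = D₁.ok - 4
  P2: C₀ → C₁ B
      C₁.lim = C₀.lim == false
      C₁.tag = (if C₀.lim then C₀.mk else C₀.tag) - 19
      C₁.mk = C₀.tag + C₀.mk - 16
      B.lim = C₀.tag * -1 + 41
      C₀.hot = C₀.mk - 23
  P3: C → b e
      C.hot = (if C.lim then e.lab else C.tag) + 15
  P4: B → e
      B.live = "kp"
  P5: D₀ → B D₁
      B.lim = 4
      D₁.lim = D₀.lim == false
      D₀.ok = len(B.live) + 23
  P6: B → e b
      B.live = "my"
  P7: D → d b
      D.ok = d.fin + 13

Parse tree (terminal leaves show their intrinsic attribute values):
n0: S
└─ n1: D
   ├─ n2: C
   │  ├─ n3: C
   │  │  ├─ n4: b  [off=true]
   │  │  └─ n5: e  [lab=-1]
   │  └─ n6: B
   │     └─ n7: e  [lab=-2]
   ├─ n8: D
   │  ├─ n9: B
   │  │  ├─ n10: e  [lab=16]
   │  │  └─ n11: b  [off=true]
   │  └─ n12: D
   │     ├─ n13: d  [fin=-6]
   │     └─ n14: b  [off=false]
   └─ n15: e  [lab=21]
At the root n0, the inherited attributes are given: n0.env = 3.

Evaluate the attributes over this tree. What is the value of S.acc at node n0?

true

1. n0.env = 3  [given at root]
2. n1.lim = false  [false]
3. n2.lim = false  [D₀.lim == true]
4. n2.tag = 11  [11]
5. n2.mk = 21  [21]
6. n3.lim = true  [C₀.lim == false]
7. n3.tag = -8  [(if C₀.lim then C₀.mk else C₀.tag) - 19]
8. n3.mk = 16  [C₀.tag + C₀.mk - 16]
9. n4.off = true  [terminal]
10. n5.lab = -1  [terminal]
11. n3.hot = 14  [(if C.lim then e.lab else C.tag) + 15]
12. n6.lim = 30  [C₀.tag * -1 + 41]
13. n7.lab = -2  [terminal]
14. n6.live = "kp"  ["kp"]
15. n2.hot = -2  [C₀.mk - 23]
16. n8.lim = true  [D₀.lim == false]
17. n9.lim = 4  [4]
18. n10.lab = 16  [terminal]
19. n11.off = true  [terminal]
20. n9.live = "my"  ["my"]
21. n12.lim = false  [D₀.lim == false]
22. n13.fin = -6  [terminal]
23. n14.off = false  [terminal]
24. n12.ok = 7  [d.fin + 13]
25. n8.ok = 25  [len(B.live) + 23]
26. n15.lab = 21  [terminal]
27. n1.ok = 21  [D₁.ok - 4]
28. n0.mk = 16  [S.env + 13]
29. n0.ok = "nn"  ["nn"]
30. n0.acc = true  [D.ok > 20]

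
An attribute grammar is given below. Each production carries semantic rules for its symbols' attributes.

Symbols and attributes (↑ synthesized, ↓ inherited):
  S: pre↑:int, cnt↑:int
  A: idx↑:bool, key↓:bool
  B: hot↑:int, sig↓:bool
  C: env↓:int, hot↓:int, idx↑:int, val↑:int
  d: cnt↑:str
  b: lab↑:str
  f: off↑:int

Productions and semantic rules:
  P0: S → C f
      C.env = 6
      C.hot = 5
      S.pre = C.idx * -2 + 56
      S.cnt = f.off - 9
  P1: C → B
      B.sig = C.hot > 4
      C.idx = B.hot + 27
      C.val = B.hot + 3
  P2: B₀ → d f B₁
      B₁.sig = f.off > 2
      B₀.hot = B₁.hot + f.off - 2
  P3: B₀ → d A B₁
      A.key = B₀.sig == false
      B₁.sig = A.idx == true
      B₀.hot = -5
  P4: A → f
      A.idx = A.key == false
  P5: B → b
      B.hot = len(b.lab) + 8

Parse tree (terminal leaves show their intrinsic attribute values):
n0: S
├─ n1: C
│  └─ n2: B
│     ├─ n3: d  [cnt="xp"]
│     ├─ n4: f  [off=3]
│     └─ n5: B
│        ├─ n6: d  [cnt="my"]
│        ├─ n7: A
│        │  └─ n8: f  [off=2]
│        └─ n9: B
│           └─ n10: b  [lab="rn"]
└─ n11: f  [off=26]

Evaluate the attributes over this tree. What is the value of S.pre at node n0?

1. n1.env = 6  [6]
2. n1.hot = 5  [5]
3. n2.sig = true  [C.hot > 4]
4. n3.cnt = "xp"  [terminal]
5. n4.off = 3  [terminal]
6. n5.sig = true  [f.off > 2]
7. n6.cnt = "my"  [terminal]
8. n7.key = false  [B₀.sig == false]
9. n8.off = 2  [terminal]
10. n7.idx = true  [A.key == false]
11. n9.sig = true  [A.idx == true]
12. n10.lab = "rn"  [terminal]
13. n9.hot = 10  [len(b.lab) + 8]
14. n5.hot = -5  [-5]
15. n2.hot = -4  [B₁.hot + f.off - 2]
16. n1.idx = 23  [B.hot + 27]
17. n1.val = -1  [B.hot + 3]
18. n11.off = 26  [terminal]
19. n0.pre = 10  [C.idx * -2 + 56]
20. n0.cnt = 17  [f.off - 9]

10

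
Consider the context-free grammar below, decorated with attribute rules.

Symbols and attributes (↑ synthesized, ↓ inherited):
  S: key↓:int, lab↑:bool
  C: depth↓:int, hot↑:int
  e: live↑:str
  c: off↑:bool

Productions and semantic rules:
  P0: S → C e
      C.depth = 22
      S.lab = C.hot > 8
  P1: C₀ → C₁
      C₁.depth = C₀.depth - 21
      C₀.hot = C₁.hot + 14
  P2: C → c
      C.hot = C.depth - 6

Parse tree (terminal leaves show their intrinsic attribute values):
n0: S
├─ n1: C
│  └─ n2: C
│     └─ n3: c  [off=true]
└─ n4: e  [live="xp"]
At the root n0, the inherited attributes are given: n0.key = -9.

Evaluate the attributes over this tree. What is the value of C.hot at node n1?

1. n0.key = -9  [given at root]
2. n1.depth = 22  [22]
3. n2.depth = 1  [C₀.depth - 21]
4. n3.off = true  [terminal]
5. n2.hot = -5  [C.depth - 6]
6. n1.hot = 9  [C₁.hot + 14]
7. n4.live = "xp"  [terminal]
8. n0.lab = true  [C.hot > 8]

9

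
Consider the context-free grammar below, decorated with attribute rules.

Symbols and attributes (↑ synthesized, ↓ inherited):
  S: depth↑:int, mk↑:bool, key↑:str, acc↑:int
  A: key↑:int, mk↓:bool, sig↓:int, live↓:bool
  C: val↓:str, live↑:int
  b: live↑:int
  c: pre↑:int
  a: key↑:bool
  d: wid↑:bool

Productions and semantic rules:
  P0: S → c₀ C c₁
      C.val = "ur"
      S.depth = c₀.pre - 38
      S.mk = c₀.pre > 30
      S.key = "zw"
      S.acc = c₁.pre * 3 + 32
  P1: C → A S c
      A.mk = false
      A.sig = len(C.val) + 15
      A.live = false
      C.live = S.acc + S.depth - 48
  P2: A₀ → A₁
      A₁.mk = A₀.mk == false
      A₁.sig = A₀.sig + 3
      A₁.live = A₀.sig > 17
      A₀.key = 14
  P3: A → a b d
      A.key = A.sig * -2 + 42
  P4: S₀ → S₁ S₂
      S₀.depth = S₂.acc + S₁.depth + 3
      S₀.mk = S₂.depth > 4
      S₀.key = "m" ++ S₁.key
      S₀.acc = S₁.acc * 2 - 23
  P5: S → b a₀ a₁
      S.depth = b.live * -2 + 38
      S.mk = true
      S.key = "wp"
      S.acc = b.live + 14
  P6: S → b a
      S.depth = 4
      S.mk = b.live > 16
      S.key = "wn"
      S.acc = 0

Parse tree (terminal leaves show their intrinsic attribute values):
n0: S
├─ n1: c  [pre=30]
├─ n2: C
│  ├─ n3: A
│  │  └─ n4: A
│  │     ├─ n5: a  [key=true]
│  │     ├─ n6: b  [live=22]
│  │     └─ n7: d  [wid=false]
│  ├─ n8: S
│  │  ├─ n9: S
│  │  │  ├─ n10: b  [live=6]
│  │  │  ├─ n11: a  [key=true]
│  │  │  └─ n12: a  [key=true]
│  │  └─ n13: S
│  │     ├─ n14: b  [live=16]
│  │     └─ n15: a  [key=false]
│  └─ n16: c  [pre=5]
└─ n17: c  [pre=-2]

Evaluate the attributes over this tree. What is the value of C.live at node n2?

1. n1.pre = 30  [terminal]
2. n2.val = "ur"  ["ur"]
3. n3.mk = false  [false]
4. n3.sig = 17  [len(C.val) + 15]
5. n3.live = false  [false]
6. n4.mk = true  [A₀.mk == false]
7. n4.sig = 20  [A₀.sig + 3]
8. n4.live = false  [A₀.sig > 17]
9. n5.key = true  [terminal]
10. n6.live = 22  [terminal]
11. n7.wid = false  [terminal]
12. n4.key = 2  [A.sig * -2 + 42]
13. n3.key = 14  [14]
14. n10.live = 6  [terminal]
15. n11.key = true  [terminal]
16. n12.key = true  [terminal]
17. n9.depth = 26  [b.live * -2 + 38]
18. n9.mk = true  [true]
19. n9.key = "wp"  ["wp"]
20. n9.acc = 20  [b.live + 14]
21. n14.live = 16  [terminal]
22. n15.key = false  [terminal]
23. n13.depth = 4  [4]
24. n13.mk = false  [b.live > 16]
25. n13.key = "wn"  ["wn"]
26. n13.acc = 0  [0]
27. n8.depth = 29  [S₂.acc + S₁.depth + 3]
28. n8.mk = false  [S₂.depth > 4]
29. n8.key = "mwp"  ["m" ++ S₁.key]
30. n8.acc = 17  [S₁.acc * 2 - 23]
31. n16.pre = 5  [terminal]
32. n2.live = -2  [S.acc + S.depth - 48]
33. n17.pre = -2  [terminal]
34. n0.depth = -8  [c₀.pre - 38]
35. n0.mk = false  [c₀.pre > 30]
36. n0.key = "zw"  ["zw"]
37. n0.acc = 26  [c₁.pre * 3 + 32]

-2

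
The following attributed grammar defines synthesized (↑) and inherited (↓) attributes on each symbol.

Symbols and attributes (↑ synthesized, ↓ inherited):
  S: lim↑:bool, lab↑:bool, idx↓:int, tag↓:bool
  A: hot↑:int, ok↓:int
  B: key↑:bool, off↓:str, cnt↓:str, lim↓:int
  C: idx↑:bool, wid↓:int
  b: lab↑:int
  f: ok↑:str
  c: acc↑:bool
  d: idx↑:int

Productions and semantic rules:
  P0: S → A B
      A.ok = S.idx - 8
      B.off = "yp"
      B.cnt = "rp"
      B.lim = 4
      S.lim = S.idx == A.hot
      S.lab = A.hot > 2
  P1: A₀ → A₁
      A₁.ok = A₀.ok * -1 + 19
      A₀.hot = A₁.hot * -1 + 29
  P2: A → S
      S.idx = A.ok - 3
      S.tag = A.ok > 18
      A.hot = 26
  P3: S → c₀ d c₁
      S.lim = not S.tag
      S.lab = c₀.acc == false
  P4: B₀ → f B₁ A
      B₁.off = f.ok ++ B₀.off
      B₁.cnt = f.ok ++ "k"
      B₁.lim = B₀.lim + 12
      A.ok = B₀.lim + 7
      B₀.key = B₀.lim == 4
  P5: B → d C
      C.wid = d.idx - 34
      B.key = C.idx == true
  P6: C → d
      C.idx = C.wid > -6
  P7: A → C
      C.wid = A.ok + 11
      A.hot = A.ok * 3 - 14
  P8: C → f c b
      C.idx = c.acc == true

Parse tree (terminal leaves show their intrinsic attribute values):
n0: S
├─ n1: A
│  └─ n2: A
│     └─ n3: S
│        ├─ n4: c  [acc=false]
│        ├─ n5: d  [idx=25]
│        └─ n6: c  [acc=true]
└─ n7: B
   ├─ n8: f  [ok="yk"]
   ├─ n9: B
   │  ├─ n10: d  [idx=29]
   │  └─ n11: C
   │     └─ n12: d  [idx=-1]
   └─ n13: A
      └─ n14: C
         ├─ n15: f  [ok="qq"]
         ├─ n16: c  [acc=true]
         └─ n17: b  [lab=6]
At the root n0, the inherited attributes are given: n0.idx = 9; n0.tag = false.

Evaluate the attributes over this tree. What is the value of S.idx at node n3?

15

1. n0.idx = 9  [given at root]
2. n0.tag = false  [given at root]
3. n1.ok = 1  [S.idx - 8]
4. n2.ok = 18  [A₀.ok * -1 + 19]
5. n3.idx = 15  [A.ok - 3]
6. n3.tag = false  [A.ok > 18]
7. n4.acc = false  [terminal]
8. n5.idx = 25  [terminal]
9. n6.acc = true  [terminal]
10. n3.lim = true  [not S.tag]
11. n3.lab = true  [c₀.acc == false]
12. n2.hot = 26  [26]
13. n1.hot = 3  [A₁.hot * -1 + 29]
14. n7.off = "yp"  ["yp"]
15. n7.cnt = "rp"  ["rp"]
16. n7.lim = 4  [4]
17. n8.ok = "yk"  [terminal]
18. n9.off = "ykyp"  [f.ok ++ B₀.off]
19. n9.cnt = "ykk"  [f.ok ++ "k"]
20. n9.lim = 16  [B₀.lim + 12]
21. n10.idx = 29  [terminal]
22. n11.wid = -5  [d.idx - 34]
23. n12.idx = -1  [terminal]
24. n11.idx = true  [C.wid > -6]
25. n9.key = true  [C.idx == true]
26. n13.ok = 11  [B₀.lim + 7]
27. n14.wid = 22  [A.ok + 11]
28. n15.ok = "qq"  [terminal]
29. n16.acc = true  [terminal]
30. n17.lab = 6  [terminal]
31. n14.idx = true  [c.acc == true]
32. n13.hot = 19  [A.ok * 3 - 14]
33. n7.key = true  [B₀.lim == 4]
34. n0.lim = false  [S.idx == A.hot]
35. n0.lab = true  [A.hot > 2]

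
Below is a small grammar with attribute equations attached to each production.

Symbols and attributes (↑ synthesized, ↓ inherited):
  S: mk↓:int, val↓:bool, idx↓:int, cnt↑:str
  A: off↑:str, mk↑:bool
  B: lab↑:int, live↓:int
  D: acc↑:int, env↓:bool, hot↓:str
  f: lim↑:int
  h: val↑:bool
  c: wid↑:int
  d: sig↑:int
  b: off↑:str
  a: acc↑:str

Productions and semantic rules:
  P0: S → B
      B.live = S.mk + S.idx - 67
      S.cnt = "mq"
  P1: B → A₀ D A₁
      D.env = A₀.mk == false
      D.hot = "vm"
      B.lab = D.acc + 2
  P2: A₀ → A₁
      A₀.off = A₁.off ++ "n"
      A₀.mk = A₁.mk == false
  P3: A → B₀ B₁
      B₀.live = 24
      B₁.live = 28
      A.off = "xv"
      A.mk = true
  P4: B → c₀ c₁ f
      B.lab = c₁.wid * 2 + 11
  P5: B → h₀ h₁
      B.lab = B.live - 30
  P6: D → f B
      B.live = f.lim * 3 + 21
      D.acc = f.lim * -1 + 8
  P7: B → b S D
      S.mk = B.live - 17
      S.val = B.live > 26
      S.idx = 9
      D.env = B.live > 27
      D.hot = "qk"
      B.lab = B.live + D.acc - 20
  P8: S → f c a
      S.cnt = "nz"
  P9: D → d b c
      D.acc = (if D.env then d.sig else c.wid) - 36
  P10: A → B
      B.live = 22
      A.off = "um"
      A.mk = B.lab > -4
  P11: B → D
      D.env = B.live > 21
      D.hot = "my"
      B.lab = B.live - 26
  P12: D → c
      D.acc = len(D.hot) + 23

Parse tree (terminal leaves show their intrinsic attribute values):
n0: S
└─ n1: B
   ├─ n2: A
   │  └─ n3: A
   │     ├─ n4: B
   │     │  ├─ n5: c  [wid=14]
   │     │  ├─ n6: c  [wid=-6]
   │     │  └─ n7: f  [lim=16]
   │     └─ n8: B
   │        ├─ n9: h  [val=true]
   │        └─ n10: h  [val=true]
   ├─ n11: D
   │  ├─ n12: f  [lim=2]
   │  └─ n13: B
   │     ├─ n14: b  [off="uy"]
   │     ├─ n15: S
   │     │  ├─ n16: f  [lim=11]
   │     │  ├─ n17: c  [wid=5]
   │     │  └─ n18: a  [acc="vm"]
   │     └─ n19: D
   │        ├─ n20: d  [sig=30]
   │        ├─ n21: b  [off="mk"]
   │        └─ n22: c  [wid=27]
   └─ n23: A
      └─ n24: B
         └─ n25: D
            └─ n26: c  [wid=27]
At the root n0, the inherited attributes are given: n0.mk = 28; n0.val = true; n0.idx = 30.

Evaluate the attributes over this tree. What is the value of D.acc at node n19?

-9

1. n0.mk = 28  [given at root]
2. n0.val = true  [given at root]
3. n0.idx = 30  [given at root]
4. n1.live = -9  [S.mk + S.idx - 67]
5. n4.live = 24  [24]
6. n5.wid = 14  [terminal]
7. n6.wid = -6  [terminal]
8. n7.lim = 16  [terminal]
9. n4.lab = -1  [c₁.wid * 2 + 11]
10. n8.live = 28  [28]
11. n9.val = true  [terminal]
12. n10.val = true  [terminal]
13. n8.lab = -2  [B.live - 30]
14. n3.off = "xv"  ["xv"]
15. n3.mk = true  [true]
16. n2.off = "xvn"  [A₁.off ++ "n"]
17. n2.mk = false  [A₁.mk == false]
18. n11.env = true  [A₀.mk == false]
19. n11.hot = "vm"  ["vm"]
20. n12.lim = 2  [terminal]
21. n13.live = 27  [f.lim * 3 + 21]
22. n14.off = "uy"  [terminal]
23. n15.mk = 10  [B.live - 17]
24. n15.val = true  [B.live > 26]
25. n15.idx = 9  [9]
26. n16.lim = 11  [terminal]
27. n17.wid = 5  [terminal]
28. n18.acc = "vm"  [terminal]
29. n15.cnt = "nz"  ["nz"]
30. n19.env = false  [B.live > 27]
31. n19.hot = "qk"  ["qk"]
32. n20.sig = 30  [terminal]
33. n21.off = "mk"  [terminal]
34. n22.wid = 27  [terminal]
35. n19.acc = -9  [(if D.env then d.sig else c.wid) - 36]
36. n13.lab = -2  [B.live + D.acc - 20]
37. n11.acc = 6  [f.lim * -1 + 8]
38. n24.live = 22  [22]
39. n25.env = true  [B.live > 21]
40. n25.hot = "my"  ["my"]
41. n26.wid = 27  [terminal]
42. n25.acc = 25  [len(D.hot) + 23]
43. n24.lab = -4  [B.live - 26]
44. n23.off = "um"  ["um"]
45. n23.mk = false  [B.lab > -4]
46. n1.lab = 8  [D.acc + 2]
47. n0.cnt = "mq"  ["mq"]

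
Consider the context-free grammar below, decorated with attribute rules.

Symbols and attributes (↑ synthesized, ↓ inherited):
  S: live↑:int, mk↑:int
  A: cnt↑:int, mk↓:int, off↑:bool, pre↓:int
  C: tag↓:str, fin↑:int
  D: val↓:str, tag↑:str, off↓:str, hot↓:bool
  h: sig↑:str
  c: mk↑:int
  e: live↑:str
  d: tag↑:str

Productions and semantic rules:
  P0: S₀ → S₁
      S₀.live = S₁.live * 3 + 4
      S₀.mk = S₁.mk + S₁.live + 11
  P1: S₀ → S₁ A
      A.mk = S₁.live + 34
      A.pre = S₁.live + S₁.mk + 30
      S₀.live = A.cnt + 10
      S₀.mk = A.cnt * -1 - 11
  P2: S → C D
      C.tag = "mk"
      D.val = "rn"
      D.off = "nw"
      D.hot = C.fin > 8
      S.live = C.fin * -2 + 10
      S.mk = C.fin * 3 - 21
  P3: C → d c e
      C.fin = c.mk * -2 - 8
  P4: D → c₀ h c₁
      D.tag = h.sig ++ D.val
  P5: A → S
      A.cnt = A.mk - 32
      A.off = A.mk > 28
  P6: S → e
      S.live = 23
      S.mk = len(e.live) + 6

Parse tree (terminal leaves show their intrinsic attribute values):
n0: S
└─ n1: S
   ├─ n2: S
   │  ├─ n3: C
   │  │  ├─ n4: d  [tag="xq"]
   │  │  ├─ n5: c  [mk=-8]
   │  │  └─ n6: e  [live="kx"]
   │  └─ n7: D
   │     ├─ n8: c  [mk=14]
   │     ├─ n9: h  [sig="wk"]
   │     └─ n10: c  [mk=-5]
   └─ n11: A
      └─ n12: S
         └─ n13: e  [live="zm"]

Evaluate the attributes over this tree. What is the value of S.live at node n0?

1. n3.tag = "mk"  ["mk"]
2. n4.tag = "xq"  [terminal]
3. n5.mk = -8  [terminal]
4. n6.live = "kx"  [terminal]
5. n3.fin = 8  [c.mk * -2 - 8]
6. n7.val = "rn"  ["rn"]
7. n7.off = "nw"  ["nw"]
8. n7.hot = false  [C.fin > 8]
9. n8.mk = 14  [terminal]
10. n9.sig = "wk"  [terminal]
11. n10.mk = -5  [terminal]
12. n7.tag = "wkrn"  [h.sig ++ D.val]
13. n2.live = -6  [C.fin * -2 + 10]
14. n2.mk = 3  [C.fin * 3 - 21]
15. n11.mk = 28  [S₁.live + 34]
16. n11.pre = 27  [S₁.live + S₁.mk + 30]
17. n13.live = "zm"  [terminal]
18. n12.live = 23  [23]
19. n12.mk = 8  [len(e.live) + 6]
20. n11.cnt = -4  [A.mk - 32]
21. n11.off = false  [A.mk > 28]
22. n1.live = 6  [A.cnt + 10]
23. n1.mk = -7  [A.cnt * -1 - 11]
24. n0.live = 22  [S₁.live * 3 + 4]
25. n0.mk = 10  [S₁.mk + S₁.live + 11]

22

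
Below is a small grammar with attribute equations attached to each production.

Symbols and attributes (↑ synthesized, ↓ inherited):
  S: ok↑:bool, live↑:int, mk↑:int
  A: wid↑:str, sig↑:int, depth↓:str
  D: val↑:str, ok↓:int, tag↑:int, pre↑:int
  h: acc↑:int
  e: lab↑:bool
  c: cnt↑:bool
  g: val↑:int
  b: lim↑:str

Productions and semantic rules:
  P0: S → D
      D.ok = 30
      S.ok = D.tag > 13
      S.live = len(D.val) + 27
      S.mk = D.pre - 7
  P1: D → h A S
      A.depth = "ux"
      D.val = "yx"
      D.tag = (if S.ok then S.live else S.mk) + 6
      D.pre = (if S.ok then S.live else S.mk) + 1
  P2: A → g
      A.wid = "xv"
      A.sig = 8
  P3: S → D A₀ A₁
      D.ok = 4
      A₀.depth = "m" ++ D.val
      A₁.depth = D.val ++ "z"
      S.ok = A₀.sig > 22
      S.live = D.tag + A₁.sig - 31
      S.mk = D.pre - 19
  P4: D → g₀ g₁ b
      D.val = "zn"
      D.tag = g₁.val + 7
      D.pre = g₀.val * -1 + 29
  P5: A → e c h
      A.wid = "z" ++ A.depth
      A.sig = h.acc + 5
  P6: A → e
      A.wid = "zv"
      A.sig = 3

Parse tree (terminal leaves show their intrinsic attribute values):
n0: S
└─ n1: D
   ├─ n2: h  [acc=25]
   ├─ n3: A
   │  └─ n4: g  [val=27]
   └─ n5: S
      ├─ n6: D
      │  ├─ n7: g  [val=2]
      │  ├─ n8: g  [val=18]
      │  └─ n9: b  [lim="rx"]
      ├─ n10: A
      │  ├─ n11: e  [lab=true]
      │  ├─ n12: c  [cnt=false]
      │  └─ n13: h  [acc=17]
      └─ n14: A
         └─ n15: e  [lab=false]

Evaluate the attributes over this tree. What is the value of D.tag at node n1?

14

1. n1.ok = 30  [30]
2. n2.acc = 25  [terminal]
3. n3.depth = "ux"  ["ux"]
4. n4.val = 27  [terminal]
5. n3.wid = "xv"  ["xv"]
6. n3.sig = 8  [8]
7. n6.ok = 4  [4]
8. n7.val = 2  [terminal]
9. n8.val = 18  [terminal]
10. n9.lim = "rx"  [terminal]
11. n6.val = "zn"  ["zn"]
12. n6.tag = 25  [g₁.val + 7]
13. n6.pre = 27  [g₀.val * -1 + 29]
14. n10.depth = "mzn"  ["m" ++ D.val]
15. n11.lab = true  [terminal]
16. n12.cnt = false  [terminal]
17. n13.acc = 17  [terminal]
18. n10.wid = "zmzn"  ["z" ++ A.depth]
19. n10.sig = 22  [h.acc + 5]
20. n14.depth = "znz"  [D.val ++ "z"]
21. n15.lab = false  [terminal]
22. n14.wid = "zv"  ["zv"]
23. n14.sig = 3  [3]
24. n5.ok = false  [A₀.sig > 22]
25. n5.live = -3  [D.tag + A₁.sig - 31]
26. n5.mk = 8  [D.pre - 19]
27. n1.val = "yx"  ["yx"]
28. n1.tag = 14  [(if S.ok then S.live else S.mk) + 6]
29. n1.pre = 9  [(if S.ok then S.live else S.mk) + 1]
30. n0.ok = true  [D.tag > 13]
31. n0.live = 29  [len(D.val) + 27]
32. n0.mk = 2  [D.pre - 7]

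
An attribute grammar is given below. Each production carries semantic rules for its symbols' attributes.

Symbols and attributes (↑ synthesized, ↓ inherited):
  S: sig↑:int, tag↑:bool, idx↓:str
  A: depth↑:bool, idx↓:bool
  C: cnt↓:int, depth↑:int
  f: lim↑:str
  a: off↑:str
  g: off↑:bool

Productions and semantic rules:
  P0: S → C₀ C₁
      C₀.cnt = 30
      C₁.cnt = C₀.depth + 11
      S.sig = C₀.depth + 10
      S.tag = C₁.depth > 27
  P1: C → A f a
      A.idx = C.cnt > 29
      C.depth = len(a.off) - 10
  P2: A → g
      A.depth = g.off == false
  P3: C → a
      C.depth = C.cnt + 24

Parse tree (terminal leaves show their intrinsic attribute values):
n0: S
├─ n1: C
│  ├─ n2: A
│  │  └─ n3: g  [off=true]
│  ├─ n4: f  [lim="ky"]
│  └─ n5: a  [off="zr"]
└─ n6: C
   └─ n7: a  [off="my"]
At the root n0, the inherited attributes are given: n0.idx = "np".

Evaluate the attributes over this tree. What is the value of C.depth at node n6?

27

1. n0.idx = "np"  [given at root]
2. n1.cnt = 30  [30]
3. n2.idx = true  [C.cnt > 29]
4. n3.off = true  [terminal]
5. n2.depth = false  [g.off == false]
6. n4.lim = "ky"  [terminal]
7. n5.off = "zr"  [terminal]
8. n1.depth = -8  [len(a.off) - 10]
9. n6.cnt = 3  [C₀.depth + 11]
10. n7.off = "my"  [terminal]
11. n6.depth = 27  [C.cnt + 24]
12. n0.sig = 2  [C₀.depth + 10]
13. n0.tag = false  [C₁.depth > 27]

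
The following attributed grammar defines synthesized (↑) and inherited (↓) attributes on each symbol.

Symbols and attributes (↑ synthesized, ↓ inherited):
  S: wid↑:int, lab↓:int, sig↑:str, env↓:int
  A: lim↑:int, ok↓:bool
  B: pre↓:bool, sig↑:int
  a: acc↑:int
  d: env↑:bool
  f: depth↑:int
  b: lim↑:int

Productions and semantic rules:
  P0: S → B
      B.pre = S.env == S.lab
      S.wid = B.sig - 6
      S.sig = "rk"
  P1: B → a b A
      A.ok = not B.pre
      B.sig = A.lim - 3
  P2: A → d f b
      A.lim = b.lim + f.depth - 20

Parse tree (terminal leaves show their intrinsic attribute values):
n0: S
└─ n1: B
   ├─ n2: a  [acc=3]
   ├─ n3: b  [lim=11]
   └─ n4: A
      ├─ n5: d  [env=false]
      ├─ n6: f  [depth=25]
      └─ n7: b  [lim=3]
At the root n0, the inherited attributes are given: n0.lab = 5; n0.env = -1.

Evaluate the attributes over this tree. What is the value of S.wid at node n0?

-1

1. n0.lab = 5  [given at root]
2. n0.env = -1  [given at root]
3. n1.pre = false  [S.env == S.lab]
4. n2.acc = 3  [terminal]
5. n3.lim = 11  [terminal]
6. n4.ok = true  [not B.pre]
7. n5.env = false  [terminal]
8. n6.depth = 25  [terminal]
9. n7.lim = 3  [terminal]
10. n4.lim = 8  [b.lim + f.depth - 20]
11. n1.sig = 5  [A.lim - 3]
12. n0.wid = -1  [B.sig - 6]
13. n0.sig = "rk"  ["rk"]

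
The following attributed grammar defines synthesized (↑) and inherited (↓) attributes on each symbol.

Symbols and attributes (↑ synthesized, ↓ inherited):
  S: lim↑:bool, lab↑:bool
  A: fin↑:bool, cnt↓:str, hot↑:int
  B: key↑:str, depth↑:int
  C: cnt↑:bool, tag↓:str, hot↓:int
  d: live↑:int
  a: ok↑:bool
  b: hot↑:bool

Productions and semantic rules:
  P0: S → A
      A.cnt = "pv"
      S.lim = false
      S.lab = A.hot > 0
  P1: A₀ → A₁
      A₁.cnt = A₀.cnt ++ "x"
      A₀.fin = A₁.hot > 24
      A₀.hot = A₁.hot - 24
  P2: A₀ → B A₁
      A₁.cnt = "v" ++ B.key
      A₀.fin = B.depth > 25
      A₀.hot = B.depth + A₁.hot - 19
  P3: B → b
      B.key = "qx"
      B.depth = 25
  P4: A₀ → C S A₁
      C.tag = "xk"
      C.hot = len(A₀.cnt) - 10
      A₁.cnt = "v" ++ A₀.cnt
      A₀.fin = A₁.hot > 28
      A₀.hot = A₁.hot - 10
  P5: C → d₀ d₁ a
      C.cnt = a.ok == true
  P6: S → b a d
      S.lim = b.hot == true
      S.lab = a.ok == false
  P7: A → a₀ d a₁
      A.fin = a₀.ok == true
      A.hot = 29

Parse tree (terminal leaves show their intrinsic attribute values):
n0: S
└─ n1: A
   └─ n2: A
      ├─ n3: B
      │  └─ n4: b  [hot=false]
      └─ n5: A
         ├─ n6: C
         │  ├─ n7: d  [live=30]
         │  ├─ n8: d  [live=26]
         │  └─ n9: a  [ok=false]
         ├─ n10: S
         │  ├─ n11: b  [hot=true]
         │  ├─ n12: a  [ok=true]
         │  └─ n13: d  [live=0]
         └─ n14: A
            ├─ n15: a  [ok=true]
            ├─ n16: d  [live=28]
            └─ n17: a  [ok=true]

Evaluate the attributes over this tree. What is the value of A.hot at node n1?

1

1. n1.cnt = "pv"  ["pv"]
2. n2.cnt = "pvx"  [A₀.cnt ++ "x"]
3. n4.hot = false  [terminal]
4. n3.key = "qx"  ["qx"]
5. n3.depth = 25  [25]
6. n5.cnt = "vqx"  ["v" ++ B.key]
7. n6.tag = "xk"  ["xk"]
8. n6.hot = -7  [len(A₀.cnt) - 10]
9. n7.live = 30  [terminal]
10. n8.live = 26  [terminal]
11. n9.ok = false  [terminal]
12. n6.cnt = false  [a.ok == true]
13. n11.hot = true  [terminal]
14. n12.ok = true  [terminal]
15. n13.live = 0  [terminal]
16. n10.lim = true  [b.hot == true]
17. n10.lab = false  [a.ok == false]
18. n14.cnt = "vvqx"  ["v" ++ A₀.cnt]
19. n15.ok = true  [terminal]
20. n16.live = 28  [terminal]
21. n17.ok = true  [terminal]
22. n14.fin = true  [a₀.ok == true]
23. n14.hot = 29  [29]
24. n5.fin = true  [A₁.hot > 28]
25. n5.hot = 19  [A₁.hot - 10]
26. n2.fin = false  [B.depth > 25]
27. n2.hot = 25  [B.depth + A₁.hot - 19]
28. n1.fin = true  [A₁.hot > 24]
29. n1.hot = 1  [A₁.hot - 24]
30. n0.lim = false  [false]
31. n0.lab = true  [A.hot > 0]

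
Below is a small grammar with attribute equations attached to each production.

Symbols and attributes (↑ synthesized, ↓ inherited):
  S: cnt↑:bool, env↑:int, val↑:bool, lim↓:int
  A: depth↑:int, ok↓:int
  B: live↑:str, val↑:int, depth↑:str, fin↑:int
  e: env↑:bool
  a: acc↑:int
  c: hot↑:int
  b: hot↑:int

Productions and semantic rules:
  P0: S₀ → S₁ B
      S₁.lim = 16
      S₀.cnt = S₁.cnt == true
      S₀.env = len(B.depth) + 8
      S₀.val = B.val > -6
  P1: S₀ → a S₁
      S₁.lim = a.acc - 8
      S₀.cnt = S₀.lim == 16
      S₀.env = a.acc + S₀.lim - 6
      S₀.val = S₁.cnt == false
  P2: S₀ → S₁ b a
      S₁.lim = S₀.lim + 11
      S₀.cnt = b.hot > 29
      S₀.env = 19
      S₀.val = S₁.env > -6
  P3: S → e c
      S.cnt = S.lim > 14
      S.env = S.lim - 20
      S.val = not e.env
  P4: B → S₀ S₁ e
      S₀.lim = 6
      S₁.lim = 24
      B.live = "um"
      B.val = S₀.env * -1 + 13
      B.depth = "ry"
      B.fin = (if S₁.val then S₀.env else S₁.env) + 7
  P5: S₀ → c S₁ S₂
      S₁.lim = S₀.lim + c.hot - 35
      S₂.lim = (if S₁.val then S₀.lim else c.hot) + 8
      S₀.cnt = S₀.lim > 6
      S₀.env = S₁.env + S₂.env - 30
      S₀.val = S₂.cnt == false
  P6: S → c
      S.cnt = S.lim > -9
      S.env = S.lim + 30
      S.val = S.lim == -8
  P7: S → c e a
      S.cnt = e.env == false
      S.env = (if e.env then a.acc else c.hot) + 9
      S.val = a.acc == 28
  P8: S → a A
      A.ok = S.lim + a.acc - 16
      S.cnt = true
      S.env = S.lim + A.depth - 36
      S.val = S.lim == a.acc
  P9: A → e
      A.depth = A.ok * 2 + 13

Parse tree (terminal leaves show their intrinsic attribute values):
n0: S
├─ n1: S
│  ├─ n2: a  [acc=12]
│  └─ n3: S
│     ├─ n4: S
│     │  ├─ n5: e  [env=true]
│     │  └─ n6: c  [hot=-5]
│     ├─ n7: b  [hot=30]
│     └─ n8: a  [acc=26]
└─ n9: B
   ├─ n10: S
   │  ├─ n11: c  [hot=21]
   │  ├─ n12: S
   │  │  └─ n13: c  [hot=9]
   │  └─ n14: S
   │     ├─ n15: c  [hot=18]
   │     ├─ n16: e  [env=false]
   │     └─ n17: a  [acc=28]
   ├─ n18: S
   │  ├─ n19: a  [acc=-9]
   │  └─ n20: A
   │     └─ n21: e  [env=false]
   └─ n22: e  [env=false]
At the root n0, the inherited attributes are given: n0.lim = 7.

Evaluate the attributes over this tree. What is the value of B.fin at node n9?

1. n0.lim = 7  [given at root]
2. n1.lim = 16  [16]
3. n2.acc = 12  [terminal]
4. n3.lim = 4  [a.acc - 8]
5. n4.lim = 15  [S₀.lim + 11]
6. n5.env = true  [terminal]
7. n6.hot = -5  [terminal]
8. n4.cnt = true  [S.lim > 14]
9. n4.env = -5  [S.lim - 20]
10. n4.val = false  [not e.env]
11. n7.hot = 30  [terminal]
12. n8.acc = 26  [terminal]
13. n3.cnt = true  [b.hot > 29]
14. n3.env = 19  [19]
15. n3.val = true  [S₁.env > -6]
16. n1.cnt = true  [S₀.lim == 16]
17. n1.env = 22  [a.acc + S₀.lim - 6]
18. n1.val = false  [S₁.cnt == false]
19. n10.lim = 6  [6]
20. n11.hot = 21  [terminal]
21. n12.lim = -8  [S₀.lim + c.hot - 35]
22. n13.hot = 9  [terminal]
23. n12.cnt = true  [S.lim > -9]
24. n12.env = 22  [S.lim + 30]
25. n12.val = true  [S.lim == -8]
26. n14.lim = 14  [(if S₁.val then S₀.lim else c.hot) + 8]
27. n15.hot = 18  [terminal]
28. n16.env = false  [terminal]
29. n17.acc = 28  [terminal]
30. n14.cnt = true  [e.env == false]
31. n14.env = 27  [(if e.env then a.acc else c.hot) + 9]
32. n14.val = true  [a.acc == 28]
33. n10.cnt = false  [S₀.lim > 6]
34. n10.env = 19  [S₁.env + S₂.env - 30]
35. n10.val = false  [S₂.cnt == false]
36. n18.lim = 24  [24]
37. n19.acc = -9  [terminal]
38. n20.ok = -1  [S.lim + a.acc - 16]
39. n21.env = false  [terminal]
40. n20.depth = 11  [A.ok * 2 + 13]
41. n18.cnt = true  [true]
42. n18.env = -1  [S.lim + A.depth - 36]
43. n18.val = false  [S.lim == a.acc]
44. n22.env = false  [terminal]
45. n9.live = "um"  ["um"]
46. n9.val = -6  [S₀.env * -1 + 13]
47. n9.depth = "ry"  ["ry"]
48. n9.fin = 6  [(if S₁.val then S₀.env else S₁.env) + 7]
49. n0.cnt = true  [S₁.cnt == true]
50. n0.env = 10  [len(B.depth) + 8]
51. n0.val = false  [B.val > -6]

6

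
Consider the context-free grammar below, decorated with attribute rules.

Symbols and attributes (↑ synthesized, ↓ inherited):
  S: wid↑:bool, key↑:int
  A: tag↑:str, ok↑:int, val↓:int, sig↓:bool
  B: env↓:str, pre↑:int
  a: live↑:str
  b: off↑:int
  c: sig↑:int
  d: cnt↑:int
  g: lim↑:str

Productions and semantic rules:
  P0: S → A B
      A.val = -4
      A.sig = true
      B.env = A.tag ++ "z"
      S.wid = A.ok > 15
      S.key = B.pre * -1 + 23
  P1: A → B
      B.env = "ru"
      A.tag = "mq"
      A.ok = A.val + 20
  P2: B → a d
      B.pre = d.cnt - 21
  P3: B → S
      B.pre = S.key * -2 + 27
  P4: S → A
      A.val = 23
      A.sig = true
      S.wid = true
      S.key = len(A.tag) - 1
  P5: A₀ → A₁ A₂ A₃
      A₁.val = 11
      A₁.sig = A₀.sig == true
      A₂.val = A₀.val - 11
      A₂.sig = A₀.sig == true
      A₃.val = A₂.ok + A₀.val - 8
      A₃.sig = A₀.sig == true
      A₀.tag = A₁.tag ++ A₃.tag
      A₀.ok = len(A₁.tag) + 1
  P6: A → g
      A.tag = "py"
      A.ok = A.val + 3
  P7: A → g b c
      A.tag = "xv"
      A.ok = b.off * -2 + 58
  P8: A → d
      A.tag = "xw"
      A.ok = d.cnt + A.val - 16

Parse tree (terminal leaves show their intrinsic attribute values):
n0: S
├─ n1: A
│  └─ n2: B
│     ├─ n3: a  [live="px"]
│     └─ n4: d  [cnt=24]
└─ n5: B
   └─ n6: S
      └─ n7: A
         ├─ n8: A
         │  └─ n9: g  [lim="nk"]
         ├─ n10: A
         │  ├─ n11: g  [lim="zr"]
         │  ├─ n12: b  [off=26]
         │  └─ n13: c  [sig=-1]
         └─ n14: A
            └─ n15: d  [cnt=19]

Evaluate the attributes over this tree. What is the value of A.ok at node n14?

1. n1.val = -4  [-4]
2. n1.sig = true  [true]
3. n2.env = "ru"  ["ru"]
4. n3.live = "px"  [terminal]
5. n4.cnt = 24  [terminal]
6. n2.pre = 3  [d.cnt - 21]
7. n1.tag = "mq"  ["mq"]
8. n1.ok = 16  [A.val + 20]
9. n5.env = "mqz"  [A.tag ++ "z"]
10. n7.val = 23  [23]
11. n7.sig = true  [true]
12. n8.val = 11  [11]
13. n8.sig = true  [A₀.sig == true]
14. n9.lim = "nk"  [terminal]
15. n8.tag = "py"  ["py"]
16. n8.ok = 14  [A.val + 3]
17. n10.val = 12  [A₀.val - 11]
18. n10.sig = true  [A₀.sig == true]
19. n11.lim = "zr"  [terminal]
20. n12.off = 26  [terminal]
21. n13.sig = -1  [terminal]
22. n10.tag = "xv"  ["xv"]
23. n10.ok = 6  [b.off * -2 + 58]
24. n14.val = 21  [A₂.ok + A₀.val - 8]
25. n14.sig = true  [A₀.sig == true]
26. n15.cnt = 19  [terminal]
27. n14.tag = "xw"  ["xw"]
28. n14.ok = 24  [d.cnt + A.val - 16]
29. n7.tag = "pyxw"  [A₁.tag ++ A₃.tag]
30. n7.ok = 3  [len(A₁.tag) + 1]
31. n6.wid = true  [true]
32. n6.key = 3  [len(A.tag) - 1]
33. n5.pre = 21  [S.key * -2 + 27]
34. n0.wid = true  [A.ok > 15]
35. n0.key = 2  [B.pre * -1 + 23]

24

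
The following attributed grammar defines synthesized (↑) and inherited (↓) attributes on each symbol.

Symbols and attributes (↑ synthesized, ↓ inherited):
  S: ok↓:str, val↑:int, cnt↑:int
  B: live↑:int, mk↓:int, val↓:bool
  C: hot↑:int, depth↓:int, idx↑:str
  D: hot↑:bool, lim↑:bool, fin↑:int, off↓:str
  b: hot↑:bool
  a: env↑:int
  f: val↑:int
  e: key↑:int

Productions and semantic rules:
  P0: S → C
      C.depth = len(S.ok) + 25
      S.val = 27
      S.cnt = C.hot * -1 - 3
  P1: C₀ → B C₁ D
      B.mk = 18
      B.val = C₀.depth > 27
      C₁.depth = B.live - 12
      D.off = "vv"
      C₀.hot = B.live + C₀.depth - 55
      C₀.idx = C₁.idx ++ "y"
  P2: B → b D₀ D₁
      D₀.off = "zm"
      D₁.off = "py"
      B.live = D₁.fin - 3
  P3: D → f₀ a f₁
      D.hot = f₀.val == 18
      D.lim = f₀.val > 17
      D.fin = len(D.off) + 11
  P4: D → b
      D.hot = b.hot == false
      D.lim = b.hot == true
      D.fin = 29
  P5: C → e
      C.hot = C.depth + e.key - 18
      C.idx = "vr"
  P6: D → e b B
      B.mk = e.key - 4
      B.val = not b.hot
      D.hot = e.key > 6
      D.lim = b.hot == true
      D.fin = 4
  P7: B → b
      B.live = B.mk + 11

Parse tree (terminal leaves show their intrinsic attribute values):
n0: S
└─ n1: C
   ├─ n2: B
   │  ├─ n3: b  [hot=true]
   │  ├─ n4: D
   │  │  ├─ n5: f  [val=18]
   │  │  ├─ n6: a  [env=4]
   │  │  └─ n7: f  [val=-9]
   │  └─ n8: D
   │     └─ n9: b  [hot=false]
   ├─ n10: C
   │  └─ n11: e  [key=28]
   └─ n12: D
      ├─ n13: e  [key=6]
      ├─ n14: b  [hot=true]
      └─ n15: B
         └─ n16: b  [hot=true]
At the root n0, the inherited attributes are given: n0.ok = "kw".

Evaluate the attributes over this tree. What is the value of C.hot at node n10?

1. n0.ok = "kw"  [given at root]
2. n1.depth = 27  [len(S.ok) + 25]
3. n2.mk = 18  [18]
4. n2.val = false  [C₀.depth > 27]
5. n3.hot = true  [terminal]
6. n4.off = "zm"  ["zm"]
7. n5.val = 18  [terminal]
8. n6.env = 4  [terminal]
9. n7.val = -9  [terminal]
10. n4.hot = true  [f₀.val == 18]
11. n4.lim = true  [f₀.val > 17]
12. n4.fin = 13  [len(D.off) + 11]
13. n8.off = "py"  ["py"]
14. n9.hot = false  [terminal]
15. n8.hot = true  [b.hot == false]
16. n8.lim = false  [b.hot == true]
17. n8.fin = 29  [29]
18. n2.live = 26  [D₁.fin - 3]
19. n10.depth = 14  [B.live - 12]
20. n11.key = 28  [terminal]
21. n10.hot = 24  [C.depth + e.key - 18]
22. n10.idx = "vr"  ["vr"]
23. n12.off = "vv"  ["vv"]
24. n13.key = 6  [terminal]
25. n14.hot = true  [terminal]
26. n15.mk = 2  [e.key - 4]
27. n15.val = false  [not b.hot]
28. n16.hot = true  [terminal]
29. n15.live = 13  [B.mk + 11]
30. n12.hot = false  [e.key > 6]
31. n12.lim = true  [b.hot == true]
32. n12.fin = 4  [4]
33. n1.hot = -2  [B.live + C₀.depth - 55]
34. n1.idx = "vry"  [C₁.idx ++ "y"]
35. n0.val = 27  [27]
36. n0.cnt = -1  [C.hot * -1 - 3]

24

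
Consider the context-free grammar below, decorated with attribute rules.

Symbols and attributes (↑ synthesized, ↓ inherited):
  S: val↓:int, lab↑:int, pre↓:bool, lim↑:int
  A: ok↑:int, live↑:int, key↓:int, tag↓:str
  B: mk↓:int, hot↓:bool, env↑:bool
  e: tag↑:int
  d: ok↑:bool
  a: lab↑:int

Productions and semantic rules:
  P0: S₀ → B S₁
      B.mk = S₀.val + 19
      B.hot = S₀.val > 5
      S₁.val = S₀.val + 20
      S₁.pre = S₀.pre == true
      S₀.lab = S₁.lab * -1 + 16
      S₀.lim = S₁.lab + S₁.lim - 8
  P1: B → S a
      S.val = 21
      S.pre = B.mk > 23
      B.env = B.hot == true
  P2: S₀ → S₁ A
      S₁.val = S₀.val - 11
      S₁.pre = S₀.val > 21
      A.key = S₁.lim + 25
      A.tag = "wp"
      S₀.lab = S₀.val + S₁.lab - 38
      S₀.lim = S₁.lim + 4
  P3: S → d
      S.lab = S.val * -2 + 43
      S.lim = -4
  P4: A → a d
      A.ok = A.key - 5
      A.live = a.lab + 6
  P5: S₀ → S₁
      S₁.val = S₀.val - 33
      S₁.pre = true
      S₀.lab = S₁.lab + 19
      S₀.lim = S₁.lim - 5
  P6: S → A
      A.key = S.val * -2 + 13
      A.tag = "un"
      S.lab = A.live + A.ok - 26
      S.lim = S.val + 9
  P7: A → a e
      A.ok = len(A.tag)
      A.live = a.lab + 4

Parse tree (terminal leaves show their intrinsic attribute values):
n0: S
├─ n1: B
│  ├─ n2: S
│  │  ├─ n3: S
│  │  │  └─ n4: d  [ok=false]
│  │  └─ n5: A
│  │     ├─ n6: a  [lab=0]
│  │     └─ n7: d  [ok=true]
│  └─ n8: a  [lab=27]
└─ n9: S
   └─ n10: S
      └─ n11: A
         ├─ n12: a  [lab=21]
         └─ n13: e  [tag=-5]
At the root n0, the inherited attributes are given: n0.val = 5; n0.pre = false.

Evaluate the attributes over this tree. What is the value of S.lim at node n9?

1. n0.val = 5  [given at root]
2. n0.pre = false  [given at root]
3. n1.mk = 24  [S₀.val + 19]
4. n1.hot = false  [S₀.val > 5]
5. n2.val = 21  [21]
6. n2.pre = true  [B.mk > 23]
7. n3.val = 10  [S₀.val - 11]
8. n3.pre = false  [S₀.val > 21]
9. n4.ok = false  [terminal]
10. n3.lab = 23  [S.val * -2 + 43]
11. n3.lim = -4  [-4]
12. n5.key = 21  [S₁.lim + 25]
13. n5.tag = "wp"  ["wp"]
14. n6.lab = 0  [terminal]
15. n7.ok = true  [terminal]
16. n5.ok = 16  [A.key - 5]
17. n5.live = 6  [a.lab + 6]
18. n2.lab = 6  [S₀.val + S₁.lab - 38]
19. n2.lim = 0  [S₁.lim + 4]
20. n8.lab = 27  [terminal]
21. n1.env = false  [B.hot == true]
22. n9.val = 25  [S₀.val + 20]
23. n9.pre = false  [S₀.pre == true]
24. n10.val = -8  [S₀.val - 33]
25. n10.pre = true  [true]
26. n11.key = 29  [S.val * -2 + 13]
27. n11.tag = "un"  ["un"]
28. n12.lab = 21  [terminal]
29. n13.tag = -5  [terminal]
30. n11.ok = 2  [len(A.tag)]
31. n11.live = 25  [a.lab + 4]
32. n10.lab = 1  [A.live + A.ok - 26]
33. n10.lim = 1  [S.val + 9]
34. n9.lab = 20  [S₁.lab + 19]
35. n9.lim = -4  [S₁.lim - 5]
36. n0.lab = -4  [S₁.lab * -1 + 16]
37. n0.lim = 8  [S₁.lab + S₁.lim - 8]

-4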